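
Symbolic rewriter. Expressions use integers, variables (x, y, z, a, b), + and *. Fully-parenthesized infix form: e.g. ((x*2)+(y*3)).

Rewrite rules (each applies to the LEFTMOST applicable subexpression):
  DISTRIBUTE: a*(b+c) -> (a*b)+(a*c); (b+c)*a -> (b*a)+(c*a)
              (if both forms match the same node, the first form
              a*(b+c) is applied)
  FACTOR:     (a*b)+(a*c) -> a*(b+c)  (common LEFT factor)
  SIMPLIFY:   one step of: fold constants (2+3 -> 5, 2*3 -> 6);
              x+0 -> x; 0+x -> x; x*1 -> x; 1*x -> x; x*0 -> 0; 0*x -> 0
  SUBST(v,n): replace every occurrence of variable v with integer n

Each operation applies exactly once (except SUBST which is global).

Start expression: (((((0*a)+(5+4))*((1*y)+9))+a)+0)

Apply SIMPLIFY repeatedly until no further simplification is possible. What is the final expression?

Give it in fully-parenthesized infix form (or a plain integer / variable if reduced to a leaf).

Answer: ((9*(y+9))+a)

Derivation:
Start: (((((0*a)+(5+4))*((1*y)+9))+a)+0)
Step 1: at root: (((((0*a)+(5+4))*((1*y)+9))+a)+0) -> ((((0*a)+(5+4))*((1*y)+9))+a); overall: (((((0*a)+(5+4))*((1*y)+9))+a)+0) -> ((((0*a)+(5+4))*((1*y)+9))+a)
Step 2: at LLL: (0*a) -> 0; overall: ((((0*a)+(5+4))*((1*y)+9))+a) -> (((0+(5+4))*((1*y)+9))+a)
Step 3: at LL: (0+(5+4)) -> (5+4); overall: (((0+(5+4))*((1*y)+9))+a) -> (((5+4)*((1*y)+9))+a)
Step 4: at LL: (5+4) -> 9; overall: (((5+4)*((1*y)+9))+a) -> ((9*((1*y)+9))+a)
Step 5: at LRL: (1*y) -> y; overall: ((9*((1*y)+9))+a) -> ((9*(y+9))+a)
Fixed point: ((9*(y+9))+a)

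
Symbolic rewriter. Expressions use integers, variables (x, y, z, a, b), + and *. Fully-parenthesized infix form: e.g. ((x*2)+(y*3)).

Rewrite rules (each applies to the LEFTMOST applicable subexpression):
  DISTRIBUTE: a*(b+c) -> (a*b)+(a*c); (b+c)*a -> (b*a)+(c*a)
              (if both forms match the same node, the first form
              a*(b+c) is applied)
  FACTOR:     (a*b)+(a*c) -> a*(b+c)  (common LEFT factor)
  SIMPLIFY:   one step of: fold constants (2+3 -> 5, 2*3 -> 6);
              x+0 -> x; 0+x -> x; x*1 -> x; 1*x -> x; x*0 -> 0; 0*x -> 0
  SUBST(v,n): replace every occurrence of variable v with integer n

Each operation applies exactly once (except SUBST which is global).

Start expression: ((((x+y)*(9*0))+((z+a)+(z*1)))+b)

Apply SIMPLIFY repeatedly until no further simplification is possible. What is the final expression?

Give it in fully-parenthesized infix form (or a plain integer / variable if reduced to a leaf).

Answer: (((z+a)+z)+b)

Derivation:
Start: ((((x+y)*(9*0))+((z+a)+(z*1)))+b)
Step 1: at LLR: (9*0) -> 0; overall: ((((x+y)*(9*0))+((z+a)+(z*1)))+b) -> ((((x+y)*0)+((z+a)+(z*1)))+b)
Step 2: at LL: ((x+y)*0) -> 0; overall: ((((x+y)*0)+((z+a)+(z*1)))+b) -> ((0+((z+a)+(z*1)))+b)
Step 3: at L: (0+((z+a)+(z*1))) -> ((z+a)+(z*1)); overall: ((0+((z+a)+(z*1)))+b) -> (((z+a)+(z*1))+b)
Step 4: at LR: (z*1) -> z; overall: (((z+a)+(z*1))+b) -> (((z+a)+z)+b)
Fixed point: (((z+a)+z)+b)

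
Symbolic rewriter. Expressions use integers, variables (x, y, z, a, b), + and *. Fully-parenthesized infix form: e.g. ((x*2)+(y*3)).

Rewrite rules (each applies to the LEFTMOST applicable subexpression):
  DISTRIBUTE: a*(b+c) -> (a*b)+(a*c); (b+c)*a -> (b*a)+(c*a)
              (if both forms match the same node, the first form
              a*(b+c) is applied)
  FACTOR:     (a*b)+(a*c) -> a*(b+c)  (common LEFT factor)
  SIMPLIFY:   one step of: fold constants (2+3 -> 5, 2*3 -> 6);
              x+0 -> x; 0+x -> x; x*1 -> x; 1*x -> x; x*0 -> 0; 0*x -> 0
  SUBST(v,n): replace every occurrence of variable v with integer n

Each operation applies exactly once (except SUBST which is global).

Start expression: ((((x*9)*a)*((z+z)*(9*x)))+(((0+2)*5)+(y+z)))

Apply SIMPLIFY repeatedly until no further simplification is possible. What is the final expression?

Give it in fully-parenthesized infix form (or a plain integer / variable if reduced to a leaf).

Answer: ((((x*9)*a)*((z+z)*(9*x)))+(10+(y+z)))

Derivation:
Start: ((((x*9)*a)*((z+z)*(9*x)))+(((0+2)*5)+(y+z)))
Step 1: at RLL: (0+2) -> 2; overall: ((((x*9)*a)*((z+z)*(9*x)))+(((0+2)*5)+(y+z))) -> ((((x*9)*a)*((z+z)*(9*x)))+((2*5)+(y+z)))
Step 2: at RL: (2*5) -> 10; overall: ((((x*9)*a)*((z+z)*(9*x)))+((2*5)+(y+z))) -> ((((x*9)*a)*((z+z)*(9*x)))+(10+(y+z)))
Fixed point: ((((x*9)*a)*((z+z)*(9*x)))+(10+(y+z)))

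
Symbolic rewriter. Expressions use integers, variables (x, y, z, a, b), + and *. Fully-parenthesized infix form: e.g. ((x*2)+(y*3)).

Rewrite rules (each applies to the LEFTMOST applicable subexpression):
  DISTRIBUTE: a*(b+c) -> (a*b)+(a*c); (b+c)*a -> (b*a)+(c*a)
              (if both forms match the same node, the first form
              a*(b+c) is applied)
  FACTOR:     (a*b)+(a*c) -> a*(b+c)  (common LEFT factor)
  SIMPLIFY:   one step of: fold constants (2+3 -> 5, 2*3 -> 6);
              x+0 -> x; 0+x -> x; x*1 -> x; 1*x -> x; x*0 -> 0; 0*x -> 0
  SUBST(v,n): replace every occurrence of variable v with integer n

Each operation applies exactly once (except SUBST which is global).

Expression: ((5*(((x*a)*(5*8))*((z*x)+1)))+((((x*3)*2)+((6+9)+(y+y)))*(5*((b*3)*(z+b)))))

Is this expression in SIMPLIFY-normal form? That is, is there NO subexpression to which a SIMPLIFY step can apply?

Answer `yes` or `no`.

Expression: ((5*(((x*a)*(5*8))*((z*x)+1)))+((((x*3)*2)+((6+9)+(y+y)))*(5*((b*3)*(z+b)))))
Scanning for simplifiable subexpressions (pre-order)...
  at root: ((5*(((x*a)*(5*8))*((z*x)+1)))+((((x*3)*2)+((6+9)+(y+y)))*(5*((b*3)*(z+b))))) (not simplifiable)
  at L: (5*(((x*a)*(5*8))*((z*x)+1))) (not simplifiable)
  at LR: (((x*a)*(5*8))*((z*x)+1)) (not simplifiable)
  at LRL: ((x*a)*(5*8)) (not simplifiable)
  at LRLL: (x*a) (not simplifiable)
  at LRLR: (5*8) (SIMPLIFIABLE)
  at LRR: ((z*x)+1) (not simplifiable)
  at LRRL: (z*x) (not simplifiable)
  at R: ((((x*3)*2)+((6+9)+(y+y)))*(5*((b*3)*(z+b)))) (not simplifiable)
  at RL: (((x*3)*2)+((6+9)+(y+y))) (not simplifiable)
  at RLL: ((x*3)*2) (not simplifiable)
  at RLLL: (x*3) (not simplifiable)
  at RLR: ((6+9)+(y+y)) (not simplifiable)
  at RLRL: (6+9) (SIMPLIFIABLE)
  at RLRR: (y+y) (not simplifiable)
  at RR: (5*((b*3)*(z+b))) (not simplifiable)
  at RRR: ((b*3)*(z+b)) (not simplifiable)
  at RRRL: (b*3) (not simplifiable)
  at RRRR: (z+b) (not simplifiable)
Found simplifiable subexpr at path LRLR: (5*8)
One SIMPLIFY step would give: ((5*(((x*a)*40)*((z*x)+1)))+((((x*3)*2)+((6+9)+(y+y)))*(5*((b*3)*(z+b)))))
-> NOT in normal form.

Answer: no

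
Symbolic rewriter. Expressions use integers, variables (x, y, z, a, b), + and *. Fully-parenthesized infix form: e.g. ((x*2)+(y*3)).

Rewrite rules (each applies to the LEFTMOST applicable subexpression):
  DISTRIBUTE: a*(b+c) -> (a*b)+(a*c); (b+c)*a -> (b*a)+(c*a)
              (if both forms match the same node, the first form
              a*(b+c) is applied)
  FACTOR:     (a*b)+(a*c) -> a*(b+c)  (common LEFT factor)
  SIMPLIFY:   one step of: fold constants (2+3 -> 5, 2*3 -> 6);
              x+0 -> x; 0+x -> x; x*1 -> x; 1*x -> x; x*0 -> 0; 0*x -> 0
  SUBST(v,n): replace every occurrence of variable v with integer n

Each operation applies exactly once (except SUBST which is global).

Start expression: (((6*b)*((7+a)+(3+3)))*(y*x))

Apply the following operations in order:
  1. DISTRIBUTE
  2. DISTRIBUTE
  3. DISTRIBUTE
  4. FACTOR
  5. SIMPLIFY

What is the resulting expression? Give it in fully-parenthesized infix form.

Answer: ((((6*b)*(7+a))*(y*x))+(((6*b)*6)*(y*x)))

Derivation:
Start: (((6*b)*((7+a)+(3+3)))*(y*x))
Apply DISTRIBUTE at L (target: ((6*b)*((7+a)+(3+3)))): (((6*b)*((7+a)+(3+3)))*(y*x)) -> ((((6*b)*(7+a))+((6*b)*(3+3)))*(y*x))
Apply DISTRIBUTE at root (target: ((((6*b)*(7+a))+((6*b)*(3+3)))*(y*x))): ((((6*b)*(7+a))+((6*b)*(3+3)))*(y*x)) -> ((((6*b)*(7+a))*(y*x))+(((6*b)*(3+3))*(y*x)))
Apply DISTRIBUTE at LL (target: ((6*b)*(7+a))): ((((6*b)*(7+a))*(y*x))+(((6*b)*(3+3))*(y*x))) -> (((((6*b)*7)+((6*b)*a))*(y*x))+(((6*b)*(3+3))*(y*x)))
Apply FACTOR at LL (target: (((6*b)*7)+((6*b)*a))): (((((6*b)*7)+((6*b)*a))*(y*x))+(((6*b)*(3+3))*(y*x))) -> ((((6*b)*(7+a))*(y*x))+(((6*b)*(3+3))*(y*x)))
Apply SIMPLIFY at RLR (target: (3+3)): ((((6*b)*(7+a))*(y*x))+(((6*b)*(3+3))*(y*x))) -> ((((6*b)*(7+a))*(y*x))+(((6*b)*6)*(y*x)))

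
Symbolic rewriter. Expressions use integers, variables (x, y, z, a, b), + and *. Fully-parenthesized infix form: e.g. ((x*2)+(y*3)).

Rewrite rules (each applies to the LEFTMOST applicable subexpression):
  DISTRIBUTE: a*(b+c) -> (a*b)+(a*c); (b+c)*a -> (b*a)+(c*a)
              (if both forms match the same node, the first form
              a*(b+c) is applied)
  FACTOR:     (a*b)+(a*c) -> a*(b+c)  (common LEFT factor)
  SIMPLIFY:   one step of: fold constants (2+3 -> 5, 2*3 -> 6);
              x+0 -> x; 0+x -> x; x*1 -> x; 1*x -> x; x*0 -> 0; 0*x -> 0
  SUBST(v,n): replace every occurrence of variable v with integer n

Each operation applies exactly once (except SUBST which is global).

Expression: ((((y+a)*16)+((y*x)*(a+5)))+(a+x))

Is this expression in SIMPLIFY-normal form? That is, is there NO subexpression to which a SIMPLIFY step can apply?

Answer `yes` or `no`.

Answer: yes

Derivation:
Expression: ((((y+a)*16)+((y*x)*(a+5)))+(a+x))
Scanning for simplifiable subexpressions (pre-order)...
  at root: ((((y+a)*16)+((y*x)*(a+5)))+(a+x)) (not simplifiable)
  at L: (((y+a)*16)+((y*x)*(a+5))) (not simplifiable)
  at LL: ((y+a)*16) (not simplifiable)
  at LLL: (y+a) (not simplifiable)
  at LR: ((y*x)*(a+5)) (not simplifiable)
  at LRL: (y*x) (not simplifiable)
  at LRR: (a+5) (not simplifiable)
  at R: (a+x) (not simplifiable)
Result: no simplifiable subexpression found -> normal form.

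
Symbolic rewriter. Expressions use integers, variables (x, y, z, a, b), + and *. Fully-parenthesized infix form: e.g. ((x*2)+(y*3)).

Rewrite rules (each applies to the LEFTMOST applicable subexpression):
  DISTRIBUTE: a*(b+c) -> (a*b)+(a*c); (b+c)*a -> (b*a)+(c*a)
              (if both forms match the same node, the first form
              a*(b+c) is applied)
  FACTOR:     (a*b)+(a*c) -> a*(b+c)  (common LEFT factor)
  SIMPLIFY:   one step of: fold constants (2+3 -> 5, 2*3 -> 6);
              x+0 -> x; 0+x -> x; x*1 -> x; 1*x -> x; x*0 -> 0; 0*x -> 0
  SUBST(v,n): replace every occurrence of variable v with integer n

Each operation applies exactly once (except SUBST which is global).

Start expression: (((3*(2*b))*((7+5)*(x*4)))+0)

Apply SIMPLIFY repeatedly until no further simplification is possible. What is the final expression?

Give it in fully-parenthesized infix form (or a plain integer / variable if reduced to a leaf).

Start: (((3*(2*b))*((7+5)*(x*4)))+0)
Step 1: at root: (((3*(2*b))*((7+5)*(x*4)))+0) -> ((3*(2*b))*((7+5)*(x*4))); overall: (((3*(2*b))*((7+5)*(x*4)))+0) -> ((3*(2*b))*((7+5)*(x*4)))
Step 2: at RL: (7+5) -> 12; overall: ((3*(2*b))*((7+5)*(x*4))) -> ((3*(2*b))*(12*(x*4)))
Fixed point: ((3*(2*b))*(12*(x*4)))

Answer: ((3*(2*b))*(12*(x*4)))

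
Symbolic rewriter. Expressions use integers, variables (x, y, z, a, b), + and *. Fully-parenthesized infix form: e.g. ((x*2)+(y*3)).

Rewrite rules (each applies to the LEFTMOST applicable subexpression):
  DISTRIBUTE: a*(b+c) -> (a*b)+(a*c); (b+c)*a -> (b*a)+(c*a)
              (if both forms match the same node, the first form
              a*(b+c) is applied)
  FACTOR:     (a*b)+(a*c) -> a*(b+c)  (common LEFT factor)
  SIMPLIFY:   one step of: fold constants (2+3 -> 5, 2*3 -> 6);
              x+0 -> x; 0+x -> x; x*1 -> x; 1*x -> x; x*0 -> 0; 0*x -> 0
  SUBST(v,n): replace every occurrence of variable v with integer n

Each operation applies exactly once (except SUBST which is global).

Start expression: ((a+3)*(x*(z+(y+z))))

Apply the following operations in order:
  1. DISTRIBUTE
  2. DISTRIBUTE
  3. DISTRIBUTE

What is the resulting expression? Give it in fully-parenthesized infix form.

Answer: (((a*(x*z))+(a*(x*(y+z))))+(3*(x*(z+(y+z)))))

Derivation:
Start: ((a+3)*(x*(z+(y+z))))
Apply DISTRIBUTE at root (target: ((a+3)*(x*(z+(y+z))))): ((a+3)*(x*(z+(y+z)))) -> ((a*(x*(z+(y+z))))+(3*(x*(z+(y+z)))))
Apply DISTRIBUTE at LR (target: (x*(z+(y+z)))): ((a*(x*(z+(y+z))))+(3*(x*(z+(y+z))))) -> ((a*((x*z)+(x*(y+z))))+(3*(x*(z+(y+z)))))
Apply DISTRIBUTE at L (target: (a*((x*z)+(x*(y+z))))): ((a*((x*z)+(x*(y+z))))+(3*(x*(z+(y+z))))) -> (((a*(x*z))+(a*(x*(y+z))))+(3*(x*(z+(y+z)))))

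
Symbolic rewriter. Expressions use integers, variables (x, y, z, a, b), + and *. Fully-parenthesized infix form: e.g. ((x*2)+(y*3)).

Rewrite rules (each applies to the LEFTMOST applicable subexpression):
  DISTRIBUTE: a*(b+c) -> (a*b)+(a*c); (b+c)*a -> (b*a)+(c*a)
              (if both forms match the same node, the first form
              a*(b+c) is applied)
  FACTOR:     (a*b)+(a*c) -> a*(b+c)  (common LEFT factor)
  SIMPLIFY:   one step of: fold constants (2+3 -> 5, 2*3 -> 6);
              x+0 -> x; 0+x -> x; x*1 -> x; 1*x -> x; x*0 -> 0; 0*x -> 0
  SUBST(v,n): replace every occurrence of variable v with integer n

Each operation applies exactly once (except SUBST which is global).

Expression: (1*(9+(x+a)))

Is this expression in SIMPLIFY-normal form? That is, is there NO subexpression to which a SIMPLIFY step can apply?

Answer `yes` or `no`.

Answer: no

Derivation:
Expression: (1*(9+(x+a)))
Scanning for simplifiable subexpressions (pre-order)...
  at root: (1*(9+(x+a))) (SIMPLIFIABLE)
  at R: (9+(x+a)) (not simplifiable)
  at RR: (x+a) (not simplifiable)
Found simplifiable subexpr at path root: (1*(9+(x+a)))
One SIMPLIFY step would give: (9+(x+a))
-> NOT in normal form.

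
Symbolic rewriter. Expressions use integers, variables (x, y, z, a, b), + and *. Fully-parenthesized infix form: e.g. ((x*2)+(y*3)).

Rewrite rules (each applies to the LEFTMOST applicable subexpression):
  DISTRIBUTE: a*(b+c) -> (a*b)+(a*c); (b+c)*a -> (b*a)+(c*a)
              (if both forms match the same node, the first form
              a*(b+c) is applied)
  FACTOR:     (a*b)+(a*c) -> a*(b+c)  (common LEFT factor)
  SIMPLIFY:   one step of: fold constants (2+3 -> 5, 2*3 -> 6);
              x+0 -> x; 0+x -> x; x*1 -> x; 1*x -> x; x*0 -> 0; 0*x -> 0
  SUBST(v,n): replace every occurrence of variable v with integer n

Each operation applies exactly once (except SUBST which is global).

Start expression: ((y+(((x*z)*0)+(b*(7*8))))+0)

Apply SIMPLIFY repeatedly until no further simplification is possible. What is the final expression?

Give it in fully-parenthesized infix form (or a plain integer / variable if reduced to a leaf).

Answer: (y+(b*56))

Derivation:
Start: ((y+(((x*z)*0)+(b*(7*8))))+0)
Step 1: at root: ((y+(((x*z)*0)+(b*(7*8))))+0) -> (y+(((x*z)*0)+(b*(7*8)))); overall: ((y+(((x*z)*0)+(b*(7*8))))+0) -> (y+(((x*z)*0)+(b*(7*8))))
Step 2: at RL: ((x*z)*0) -> 0; overall: (y+(((x*z)*0)+(b*(7*8)))) -> (y+(0+(b*(7*8))))
Step 3: at R: (0+(b*(7*8))) -> (b*(7*8)); overall: (y+(0+(b*(7*8)))) -> (y+(b*(7*8)))
Step 4: at RR: (7*8) -> 56; overall: (y+(b*(7*8))) -> (y+(b*56))
Fixed point: (y+(b*56))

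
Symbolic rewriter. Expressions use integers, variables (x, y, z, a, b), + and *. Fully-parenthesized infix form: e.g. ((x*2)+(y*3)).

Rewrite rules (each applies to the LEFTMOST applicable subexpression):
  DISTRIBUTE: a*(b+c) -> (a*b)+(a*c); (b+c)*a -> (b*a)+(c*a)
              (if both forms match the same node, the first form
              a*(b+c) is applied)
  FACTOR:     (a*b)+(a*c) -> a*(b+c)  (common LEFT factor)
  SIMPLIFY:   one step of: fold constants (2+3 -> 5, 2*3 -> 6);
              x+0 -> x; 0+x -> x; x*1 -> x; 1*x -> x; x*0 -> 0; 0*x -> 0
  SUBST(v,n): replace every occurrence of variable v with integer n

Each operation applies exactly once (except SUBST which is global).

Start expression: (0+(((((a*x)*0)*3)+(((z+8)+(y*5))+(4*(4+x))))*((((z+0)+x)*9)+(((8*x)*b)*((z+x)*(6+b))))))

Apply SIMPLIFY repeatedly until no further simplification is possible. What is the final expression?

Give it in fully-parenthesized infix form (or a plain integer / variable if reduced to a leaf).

Answer: ((((z+8)+(y*5))+(4*(4+x)))*(((z+x)*9)+(((8*x)*b)*((z+x)*(6+b)))))

Derivation:
Start: (0+(((((a*x)*0)*3)+(((z+8)+(y*5))+(4*(4+x))))*((((z+0)+x)*9)+(((8*x)*b)*((z+x)*(6+b))))))
Step 1: at root: (0+(((((a*x)*0)*3)+(((z+8)+(y*5))+(4*(4+x))))*((((z+0)+x)*9)+(((8*x)*b)*((z+x)*(6+b)))))) -> (((((a*x)*0)*3)+(((z+8)+(y*5))+(4*(4+x))))*((((z+0)+x)*9)+(((8*x)*b)*((z+x)*(6+b))))); overall: (0+(((((a*x)*0)*3)+(((z+8)+(y*5))+(4*(4+x))))*((((z+0)+x)*9)+(((8*x)*b)*((z+x)*(6+b)))))) -> (((((a*x)*0)*3)+(((z+8)+(y*5))+(4*(4+x))))*((((z+0)+x)*9)+(((8*x)*b)*((z+x)*(6+b)))))
Step 2: at LLL: ((a*x)*0) -> 0; overall: (((((a*x)*0)*3)+(((z+8)+(y*5))+(4*(4+x))))*((((z+0)+x)*9)+(((8*x)*b)*((z+x)*(6+b))))) -> (((0*3)+(((z+8)+(y*5))+(4*(4+x))))*((((z+0)+x)*9)+(((8*x)*b)*((z+x)*(6+b)))))
Step 3: at LL: (0*3) -> 0; overall: (((0*3)+(((z+8)+(y*5))+(4*(4+x))))*((((z+0)+x)*9)+(((8*x)*b)*((z+x)*(6+b))))) -> ((0+(((z+8)+(y*5))+(4*(4+x))))*((((z+0)+x)*9)+(((8*x)*b)*((z+x)*(6+b)))))
Step 4: at L: (0+(((z+8)+(y*5))+(4*(4+x)))) -> (((z+8)+(y*5))+(4*(4+x))); overall: ((0+(((z+8)+(y*5))+(4*(4+x))))*((((z+0)+x)*9)+(((8*x)*b)*((z+x)*(6+b))))) -> ((((z+8)+(y*5))+(4*(4+x)))*((((z+0)+x)*9)+(((8*x)*b)*((z+x)*(6+b)))))
Step 5: at RLLL: (z+0) -> z; overall: ((((z+8)+(y*5))+(4*(4+x)))*((((z+0)+x)*9)+(((8*x)*b)*((z+x)*(6+b))))) -> ((((z+8)+(y*5))+(4*(4+x)))*(((z+x)*9)+(((8*x)*b)*((z+x)*(6+b)))))
Fixed point: ((((z+8)+(y*5))+(4*(4+x)))*(((z+x)*9)+(((8*x)*b)*((z+x)*(6+b)))))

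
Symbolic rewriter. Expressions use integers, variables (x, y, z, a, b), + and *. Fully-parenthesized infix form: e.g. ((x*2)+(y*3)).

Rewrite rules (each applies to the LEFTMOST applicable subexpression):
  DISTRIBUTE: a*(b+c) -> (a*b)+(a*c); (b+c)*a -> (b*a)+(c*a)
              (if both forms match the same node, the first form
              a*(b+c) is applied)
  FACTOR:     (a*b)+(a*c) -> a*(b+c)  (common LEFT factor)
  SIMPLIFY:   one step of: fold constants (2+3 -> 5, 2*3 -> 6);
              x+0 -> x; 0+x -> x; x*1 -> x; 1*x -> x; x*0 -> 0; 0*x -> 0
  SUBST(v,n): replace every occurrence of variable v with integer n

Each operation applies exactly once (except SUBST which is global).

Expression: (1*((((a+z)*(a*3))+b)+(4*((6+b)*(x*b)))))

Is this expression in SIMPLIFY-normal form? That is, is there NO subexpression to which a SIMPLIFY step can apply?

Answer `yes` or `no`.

Expression: (1*((((a+z)*(a*3))+b)+(4*((6+b)*(x*b)))))
Scanning for simplifiable subexpressions (pre-order)...
  at root: (1*((((a+z)*(a*3))+b)+(4*((6+b)*(x*b))))) (SIMPLIFIABLE)
  at R: ((((a+z)*(a*3))+b)+(4*((6+b)*(x*b)))) (not simplifiable)
  at RL: (((a+z)*(a*3))+b) (not simplifiable)
  at RLL: ((a+z)*(a*3)) (not simplifiable)
  at RLLL: (a+z) (not simplifiable)
  at RLLR: (a*3) (not simplifiable)
  at RR: (4*((6+b)*(x*b))) (not simplifiable)
  at RRR: ((6+b)*(x*b)) (not simplifiable)
  at RRRL: (6+b) (not simplifiable)
  at RRRR: (x*b) (not simplifiable)
Found simplifiable subexpr at path root: (1*((((a+z)*(a*3))+b)+(4*((6+b)*(x*b)))))
One SIMPLIFY step would give: ((((a+z)*(a*3))+b)+(4*((6+b)*(x*b))))
-> NOT in normal form.

Answer: no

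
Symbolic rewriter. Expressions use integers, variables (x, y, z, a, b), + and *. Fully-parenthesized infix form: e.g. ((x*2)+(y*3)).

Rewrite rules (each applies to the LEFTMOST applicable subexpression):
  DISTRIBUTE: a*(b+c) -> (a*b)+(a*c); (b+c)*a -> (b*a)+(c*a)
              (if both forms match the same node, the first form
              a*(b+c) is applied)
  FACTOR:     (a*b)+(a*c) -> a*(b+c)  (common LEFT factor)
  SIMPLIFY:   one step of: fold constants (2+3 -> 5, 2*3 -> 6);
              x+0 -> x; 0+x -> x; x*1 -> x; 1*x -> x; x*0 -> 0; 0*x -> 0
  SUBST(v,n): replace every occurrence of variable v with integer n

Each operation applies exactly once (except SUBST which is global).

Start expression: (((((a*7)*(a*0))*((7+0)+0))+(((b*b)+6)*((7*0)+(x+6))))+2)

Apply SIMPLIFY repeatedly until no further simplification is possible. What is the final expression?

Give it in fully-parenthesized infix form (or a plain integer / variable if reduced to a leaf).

Start: (((((a*7)*(a*0))*((7+0)+0))+(((b*b)+6)*((7*0)+(x+6))))+2)
Step 1: at LLLR: (a*0) -> 0; overall: (((((a*7)*(a*0))*((7+0)+0))+(((b*b)+6)*((7*0)+(x+6))))+2) -> (((((a*7)*0)*((7+0)+0))+(((b*b)+6)*((7*0)+(x+6))))+2)
Step 2: at LLL: ((a*7)*0) -> 0; overall: (((((a*7)*0)*((7+0)+0))+(((b*b)+6)*((7*0)+(x+6))))+2) -> (((0*((7+0)+0))+(((b*b)+6)*((7*0)+(x+6))))+2)
Step 3: at LL: (0*((7+0)+0)) -> 0; overall: (((0*((7+0)+0))+(((b*b)+6)*((7*0)+(x+6))))+2) -> ((0+(((b*b)+6)*((7*0)+(x+6))))+2)
Step 4: at L: (0+(((b*b)+6)*((7*0)+(x+6)))) -> (((b*b)+6)*((7*0)+(x+6))); overall: ((0+(((b*b)+6)*((7*0)+(x+6))))+2) -> ((((b*b)+6)*((7*0)+(x+6)))+2)
Step 5: at LRL: (7*0) -> 0; overall: ((((b*b)+6)*((7*0)+(x+6)))+2) -> ((((b*b)+6)*(0+(x+6)))+2)
Step 6: at LR: (0+(x+6)) -> (x+6); overall: ((((b*b)+6)*(0+(x+6)))+2) -> ((((b*b)+6)*(x+6))+2)
Fixed point: ((((b*b)+6)*(x+6))+2)

Answer: ((((b*b)+6)*(x+6))+2)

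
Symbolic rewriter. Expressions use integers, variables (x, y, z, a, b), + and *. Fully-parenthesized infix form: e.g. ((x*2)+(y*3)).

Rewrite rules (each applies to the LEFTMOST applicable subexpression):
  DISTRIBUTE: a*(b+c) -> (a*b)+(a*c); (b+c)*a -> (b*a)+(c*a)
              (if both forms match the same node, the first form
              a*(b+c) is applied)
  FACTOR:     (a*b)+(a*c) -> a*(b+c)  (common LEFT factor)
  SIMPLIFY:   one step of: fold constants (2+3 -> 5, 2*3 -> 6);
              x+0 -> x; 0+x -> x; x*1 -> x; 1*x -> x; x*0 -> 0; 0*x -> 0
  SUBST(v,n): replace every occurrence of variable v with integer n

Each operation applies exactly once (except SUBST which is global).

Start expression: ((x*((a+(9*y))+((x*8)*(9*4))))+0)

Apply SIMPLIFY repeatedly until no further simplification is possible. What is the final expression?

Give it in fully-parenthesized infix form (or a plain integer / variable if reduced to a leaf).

Answer: (x*((a+(9*y))+((x*8)*36)))

Derivation:
Start: ((x*((a+(9*y))+((x*8)*(9*4))))+0)
Step 1: at root: ((x*((a+(9*y))+((x*8)*(9*4))))+0) -> (x*((a+(9*y))+((x*8)*(9*4)))); overall: ((x*((a+(9*y))+((x*8)*(9*4))))+0) -> (x*((a+(9*y))+((x*8)*(9*4))))
Step 2: at RRR: (9*4) -> 36; overall: (x*((a+(9*y))+((x*8)*(9*4)))) -> (x*((a+(9*y))+((x*8)*36)))
Fixed point: (x*((a+(9*y))+((x*8)*36)))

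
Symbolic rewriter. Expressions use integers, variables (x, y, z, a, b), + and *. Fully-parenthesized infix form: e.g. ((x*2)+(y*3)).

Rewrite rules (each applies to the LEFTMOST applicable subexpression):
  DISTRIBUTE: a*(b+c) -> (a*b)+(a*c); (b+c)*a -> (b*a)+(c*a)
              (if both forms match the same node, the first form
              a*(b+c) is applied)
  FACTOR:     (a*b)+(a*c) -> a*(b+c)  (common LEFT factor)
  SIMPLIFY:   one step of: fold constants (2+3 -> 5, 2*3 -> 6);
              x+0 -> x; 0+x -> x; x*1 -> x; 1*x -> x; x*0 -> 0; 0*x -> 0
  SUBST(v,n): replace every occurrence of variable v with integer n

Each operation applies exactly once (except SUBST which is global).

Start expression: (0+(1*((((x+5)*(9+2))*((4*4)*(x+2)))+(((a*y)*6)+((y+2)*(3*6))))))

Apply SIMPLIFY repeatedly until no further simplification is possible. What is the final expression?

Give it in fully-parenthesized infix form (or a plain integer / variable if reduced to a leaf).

Start: (0+(1*((((x+5)*(9+2))*((4*4)*(x+2)))+(((a*y)*6)+((y+2)*(3*6))))))
Step 1: at root: (0+(1*((((x+5)*(9+2))*((4*4)*(x+2)))+(((a*y)*6)+((y+2)*(3*6)))))) -> (1*((((x+5)*(9+2))*((4*4)*(x+2)))+(((a*y)*6)+((y+2)*(3*6))))); overall: (0+(1*((((x+5)*(9+2))*((4*4)*(x+2)))+(((a*y)*6)+((y+2)*(3*6)))))) -> (1*((((x+5)*(9+2))*((4*4)*(x+2)))+(((a*y)*6)+((y+2)*(3*6)))))
Step 2: at root: (1*((((x+5)*(9+2))*((4*4)*(x+2)))+(((a*y)*6)+((y+2)*(3*6))))) -> ((((x+5)*(9+2))*((4*4)*(x+2)))+(((a*y)*6)+((y+2)*(3*6)))); overall: (1*((((x+5)*(9+2))*((4*4)*(x+2)))+(((a*y)*6)+((y+2)*(3*6))))) -> ((((x+5)*(9+2))*((4*4)*(x+2)))+(((a*y)*6)+((y+2)*(3*6))))
Step 3: at LLR: (9+2) -> 11; overall: ((((x+5)*(9+2))*((4*4)*(x+2)))+(((a*y)*6)+((y+2)*(3*6)))) -> ((((x+5)*11)*((4*4)*(x+2)))+(((a*y)*6)+((y+2)*(3*6))))
Step 4: at LRL: (4*4) -> 16; overall: ((((x+5)*11)*((4*4)*(x+2)))+(((a*y)*6)+((y+2)*(3*6)))) -> ((((x+5)*11)*(16*(x+2)))+(((a*y)*6)+((y+2)*(3*6))))
Step 5: at RRR: (3*6) -> 18; overall: ((((x+5)*11)*(16*(x+2)))+(((a*y)*6)+((y+2)*(3*6)))) -> ((((x+5)*11)*(16*(x+2)))+(((a*y)*6)+((y+2)*18)))
Fixed point: ((((x+5)*11)*(16*(x+2)))+(((a*y)*6)+((y+2)*18)))

Answer: ((((x+5)*11)*(16*(x+2)))+(((a*y)*6)+((y+2)*18)))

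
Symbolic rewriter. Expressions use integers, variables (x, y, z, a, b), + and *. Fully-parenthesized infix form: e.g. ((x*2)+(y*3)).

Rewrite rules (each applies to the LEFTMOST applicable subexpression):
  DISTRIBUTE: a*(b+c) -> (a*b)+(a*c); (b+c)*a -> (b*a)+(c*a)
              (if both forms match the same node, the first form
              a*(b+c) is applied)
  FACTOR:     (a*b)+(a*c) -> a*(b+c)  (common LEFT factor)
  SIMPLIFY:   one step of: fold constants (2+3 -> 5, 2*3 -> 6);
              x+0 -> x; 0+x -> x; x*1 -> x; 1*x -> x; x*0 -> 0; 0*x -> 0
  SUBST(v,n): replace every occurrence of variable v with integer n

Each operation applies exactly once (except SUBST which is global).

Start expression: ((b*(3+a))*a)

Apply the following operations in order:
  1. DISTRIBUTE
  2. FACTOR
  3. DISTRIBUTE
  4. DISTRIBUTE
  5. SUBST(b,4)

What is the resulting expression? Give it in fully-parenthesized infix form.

Start: ((b*(3+a))*a)
Apply DISTRIBUTE at L (target: (b*(3+a))): ((b*(3+a))*a) -> (((b*3)+(b*a))*a)
Apply FACTOR at L (target: ((b*3)+(b*a))): (((b*3)+(b*a))*a) -> ((b*(3+a))*a)
Apply DISTRIBUTE at L (target: (b*(3+a))): ((b*(3+a))*a) -> (((b*3)+(b*a))*a)
Apply DISTRIBUTE at root (target: (((b*3)+(b*a))*a)): (((b*3)+(b*a))*a) -> (((b*3)*a)+((b*a)*a))
Apply SUBST(b,4): (((b*3)*a)+((b*a)*a)) -> (((4*3)*a)+((4*a)*a))

Answer: (((4*3)*a)+((4*a)*a))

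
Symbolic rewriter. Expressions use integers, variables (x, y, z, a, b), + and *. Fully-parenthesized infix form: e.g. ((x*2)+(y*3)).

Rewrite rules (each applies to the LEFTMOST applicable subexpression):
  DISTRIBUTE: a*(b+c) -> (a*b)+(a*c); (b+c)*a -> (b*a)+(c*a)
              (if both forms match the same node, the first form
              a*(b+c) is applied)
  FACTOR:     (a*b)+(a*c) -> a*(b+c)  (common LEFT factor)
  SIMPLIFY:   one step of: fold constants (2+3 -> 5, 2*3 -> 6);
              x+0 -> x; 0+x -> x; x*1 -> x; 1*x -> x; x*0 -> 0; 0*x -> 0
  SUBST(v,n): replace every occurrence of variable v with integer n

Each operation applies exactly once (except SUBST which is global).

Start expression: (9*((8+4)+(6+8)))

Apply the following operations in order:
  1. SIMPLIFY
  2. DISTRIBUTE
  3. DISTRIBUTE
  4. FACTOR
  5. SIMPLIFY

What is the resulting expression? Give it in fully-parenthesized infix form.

Answer: (108+(9*(6+8)))

Derivation:
Start: (9*((8+4)+(6+8)))
Apply SIMPLIFY at RL (target: (8+4)): (9*((8+4)+(6+8))) -> (9*(12+(6+8)))
Apply DISTRIBUTE at root (target: (9*(12+(6+8)))): (9*(12+(6+8))) -> ((9*12)+(9*(6+8)))
Apply DISTRIBUTE at R (target: (9*(6+8))): ((9*12)+(9*(6+8))) -> ((9*12)+((9*6)+(9*8)))
Apply FACTOR at R (target: ((9*6)+(9*8))): ((9*12)+((9*6)+(9*8))) -> ((9*12)+(9*(6+8)))
Apply SIMPLIFY at L (target: (9*12)): ((9*12)+(9*(6+8))) -> (108+(9*(6+8)))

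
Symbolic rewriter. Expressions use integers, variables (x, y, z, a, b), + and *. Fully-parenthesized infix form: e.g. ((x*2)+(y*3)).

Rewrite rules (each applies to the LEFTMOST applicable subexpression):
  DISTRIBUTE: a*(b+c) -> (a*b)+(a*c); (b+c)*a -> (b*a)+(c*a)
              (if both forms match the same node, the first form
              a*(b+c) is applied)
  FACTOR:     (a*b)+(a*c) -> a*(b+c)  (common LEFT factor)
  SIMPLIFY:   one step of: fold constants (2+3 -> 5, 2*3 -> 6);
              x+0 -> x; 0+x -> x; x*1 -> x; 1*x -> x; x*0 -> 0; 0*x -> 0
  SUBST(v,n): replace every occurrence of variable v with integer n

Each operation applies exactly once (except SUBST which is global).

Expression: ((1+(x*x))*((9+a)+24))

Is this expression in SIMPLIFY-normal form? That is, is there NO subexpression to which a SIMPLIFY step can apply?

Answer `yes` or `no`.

Answer: yes

Derivation:
Expression: ((1+(x*x))*((9+a)+24))
Scanning for simplifiable subexpressions (pre-order)...
  at root: ((1+(x*x))*((9+a)+24)) (not simplifiable)
  at L: (1+(x*x)) (not simplifiable)
  at LR: (x*x) (not simplifiable)
  at R: ((9+a)+24) (not simplifiable)
  at RL: (9+a) (not simplifiable)
Result: no simplifiable subexpression found -> normal form.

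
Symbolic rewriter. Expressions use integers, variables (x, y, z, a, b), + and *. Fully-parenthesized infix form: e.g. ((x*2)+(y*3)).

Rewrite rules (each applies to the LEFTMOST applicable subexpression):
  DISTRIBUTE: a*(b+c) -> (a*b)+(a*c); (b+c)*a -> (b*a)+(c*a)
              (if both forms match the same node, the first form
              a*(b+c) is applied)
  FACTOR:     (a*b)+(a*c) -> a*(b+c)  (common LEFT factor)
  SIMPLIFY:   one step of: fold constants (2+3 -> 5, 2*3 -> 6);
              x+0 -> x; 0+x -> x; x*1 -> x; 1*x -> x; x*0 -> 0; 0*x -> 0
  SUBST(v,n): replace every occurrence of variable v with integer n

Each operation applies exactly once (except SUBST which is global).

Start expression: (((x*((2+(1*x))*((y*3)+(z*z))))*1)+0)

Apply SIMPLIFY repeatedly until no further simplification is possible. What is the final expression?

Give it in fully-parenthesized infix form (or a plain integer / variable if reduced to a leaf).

Start: (((x*((2+(1*x))*((y*3)+(z*z))))*1)+0)
Step 1: at root: (((x*((2+(1*x))*((y*3)+(z*z))))*1)+0) -> ((x*((2+(1*x))*((y*3)+(z*z))))*1); overall: (((x*((2+(1*x))*((y*3)+(z*z))))*1)+0) -> ((x*((2+(1*x))*((y*3)+(z*z))))*1)
Step 2: at root: ((x*((2+(1*x))*((y*3)+(z*z))))*1) -> (x*((2+(1*x))*((y*3)+(z*z)))); overall: ((x*((2+(1*x))*((y*3)+(z*z))))*1) -> (x*((2+(1*x))*((y*3)+(z*z))))
Step 3: at RLR: (1*x) -> x; overall: (x*((2+(1*x))*((y*3)+(z*z)))) -> (x*((2+x)*((y*3)+(z*z))))
Fixed point: (x*((2+x)*((y*3)+(z*z))))

Answer: (x*((2+x)*((y*3)+(z*z))))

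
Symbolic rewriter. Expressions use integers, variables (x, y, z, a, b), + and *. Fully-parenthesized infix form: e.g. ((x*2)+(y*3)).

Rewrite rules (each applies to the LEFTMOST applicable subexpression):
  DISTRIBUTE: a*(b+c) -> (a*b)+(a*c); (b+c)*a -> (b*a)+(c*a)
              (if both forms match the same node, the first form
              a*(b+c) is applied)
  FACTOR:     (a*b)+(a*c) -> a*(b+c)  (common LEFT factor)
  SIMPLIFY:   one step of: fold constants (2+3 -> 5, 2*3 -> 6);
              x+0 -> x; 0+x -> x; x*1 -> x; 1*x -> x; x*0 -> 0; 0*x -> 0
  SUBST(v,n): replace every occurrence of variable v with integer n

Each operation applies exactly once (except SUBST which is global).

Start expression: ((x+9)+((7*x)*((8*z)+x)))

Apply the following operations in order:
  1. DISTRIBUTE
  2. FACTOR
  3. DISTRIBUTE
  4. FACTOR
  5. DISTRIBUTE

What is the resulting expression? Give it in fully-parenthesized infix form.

Answer: ((x+9)+(((7*x)*(8*z))+((7*x)*x)))

Derivation:
Start: ((x+9)+((7*x)*((8*z)+x)))
Apply DISTRIBUTE at R (target: ((7*x)*((8*z)+x))): ((x+9)+((7*x)*((8*z)+x))) -> ((x+9)+(((7*x)*(8*z))+((7*x)*x)))
Apply FACTOR at R (target: (((7*x)*(8*z))+((7*x)*x))): ((x+9)+(((7*x)*(8*z))+((7*x)*x))) -> ((x+9)+((7*x)*((8*z)+x)))
Apply DISTRIBUTE at R (target: ((7*x)*((8*z)+x))): ((x+9)+((7*x)*((8*z)+x))) -> ((x+9)+(((7*x)*(8*z))+((7*x)*x)))
Apply FACTOR at R (target: (((7*x)*(8*z))+((7*x)*x))): ((x+9)+(((7*x)*(8*z))+((7*x)*x))) -> ((x+9)+((7*x)*((8*z)+x)))
Apply DISTRIBUTE at R (target: ((7*x)*((8*z)+x))): ((x+9)+((7*x)*((8*z)+x))) -> ((x+9)+(((7*x)*(8*z))+((7*x)*x)))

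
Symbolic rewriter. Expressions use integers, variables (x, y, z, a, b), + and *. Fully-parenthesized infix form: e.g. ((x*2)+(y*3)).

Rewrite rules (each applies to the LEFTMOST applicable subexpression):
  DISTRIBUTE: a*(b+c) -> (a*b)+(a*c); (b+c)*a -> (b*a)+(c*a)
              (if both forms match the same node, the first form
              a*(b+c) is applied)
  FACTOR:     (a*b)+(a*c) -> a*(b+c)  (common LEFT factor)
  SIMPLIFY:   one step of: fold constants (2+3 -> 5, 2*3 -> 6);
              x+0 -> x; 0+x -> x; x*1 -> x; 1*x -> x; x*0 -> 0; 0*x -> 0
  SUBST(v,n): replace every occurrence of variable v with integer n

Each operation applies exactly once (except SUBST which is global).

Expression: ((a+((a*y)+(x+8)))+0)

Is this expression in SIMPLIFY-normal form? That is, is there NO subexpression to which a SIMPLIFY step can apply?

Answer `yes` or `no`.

Expression: ((a+((a*y)+(x+8)))+0)
Scanning for simplifiable subexpressions (pre-order)...
  at root: ((a+((a*y)+(x+8)))+0) (SIMPLIFIABLE)
  at L: (a+((a*y)+(x+8))) (not simplifiable)
  at LR: ((a*y)+(x+8)) (not simplifiable)
  at LRL: (a*y) (not simplifiable)
  at LRR: (x+8) (not simplifiable)
Found simplifiable subexpr at path root: ((a+((a*y)+(x+8)))+0)
One SIMPLIFY step would give: (a+((a*y)+(x+8)))
-> NOT in normal form.

Answer: no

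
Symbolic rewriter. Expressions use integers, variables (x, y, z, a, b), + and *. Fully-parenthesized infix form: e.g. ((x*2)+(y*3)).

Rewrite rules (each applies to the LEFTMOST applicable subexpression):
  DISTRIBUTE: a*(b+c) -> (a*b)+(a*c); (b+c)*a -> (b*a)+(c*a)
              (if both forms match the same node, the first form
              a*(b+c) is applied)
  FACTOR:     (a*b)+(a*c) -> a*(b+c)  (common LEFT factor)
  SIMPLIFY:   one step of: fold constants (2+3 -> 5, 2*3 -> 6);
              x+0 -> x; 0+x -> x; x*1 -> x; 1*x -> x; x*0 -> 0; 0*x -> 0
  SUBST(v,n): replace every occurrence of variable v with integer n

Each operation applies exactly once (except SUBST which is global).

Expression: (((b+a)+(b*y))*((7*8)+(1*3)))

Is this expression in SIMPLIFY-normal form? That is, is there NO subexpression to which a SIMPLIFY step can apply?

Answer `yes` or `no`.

Answer: no

Derivation:
Expression: (((b+a)+(b*y))*((7*8)+(1*3)))
Scanning for simplifiable subexpressions (pre-order)...
  at root: (((b+a)+(b*y))*((7*8)+(1*3))) (not simplifiable)
  at L: ((b+a)+(b*y)) (not simplifiable)
  at LL: (b+a) (not simplifiable)
  at LR: (b*y) (not simplifiable)
  at R: ((7*8)+(1*3)) (not simplifiable)
  at RL: (7*8) (SIMPLIFIABLE)
  at RR: (1*3) (SIMPLIFIABLE)
Found simplifiable subexpr at path RL: (7*8)
One SIMPLIFY step would give: (((b+a)+(b*y))*(56+(1*3)))
-> NOT in normal form.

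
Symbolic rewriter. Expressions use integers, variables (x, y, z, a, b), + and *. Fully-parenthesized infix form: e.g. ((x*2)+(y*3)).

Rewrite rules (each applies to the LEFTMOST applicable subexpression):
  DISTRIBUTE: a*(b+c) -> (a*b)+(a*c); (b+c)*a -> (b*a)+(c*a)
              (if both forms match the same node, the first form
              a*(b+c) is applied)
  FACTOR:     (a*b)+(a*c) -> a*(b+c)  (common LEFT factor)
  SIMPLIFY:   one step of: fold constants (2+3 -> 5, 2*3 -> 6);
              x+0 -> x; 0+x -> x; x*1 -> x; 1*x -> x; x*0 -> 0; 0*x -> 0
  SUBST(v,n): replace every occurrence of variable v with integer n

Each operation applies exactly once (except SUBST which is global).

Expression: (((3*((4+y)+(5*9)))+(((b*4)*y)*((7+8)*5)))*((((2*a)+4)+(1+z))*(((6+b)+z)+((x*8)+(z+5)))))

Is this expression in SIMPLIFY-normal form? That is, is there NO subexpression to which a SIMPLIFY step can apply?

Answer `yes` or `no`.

Expression: (((3*((4+y)+(5*9)))+(((b*4)*y)*((7+8)*5)))*((((2*a)+4)+(1+z))*(((6+b)+z)+((x*8)+(z+5)))))
Scanning for simplifiable subexpressions (pre-order)...
  at root: (((3*((4+y)+(5*9)))+(((b*4)*y)*((7+8)*5)))*((((2*a)+4)+(1+z))*(((6+b)+z)+((x*8)+(z+5))))) (not simplifiable)
  at L: ((3*((4+y)+(5*9)))+(((b*4)*y)*((7+8)*5))) (not simplifiable)
  at LL: (3*((4+y)+(5*9))) (not simplifiable)
  at LLR: ((4+y)+(5*9)) (not simplifiable)
  at LLRL: (4+y) (not simplifiable)
  at LLRR: (5*9) (SIMPLIFIABLE)
  at LR: (((b*4)*y)*((7+8)*5)) (not simplifiable)
  at LRL: ((b*4)*y) (not simplifiable)
  at LRLL: (b*4) (not simplifiable)
  at LRR: ((7+8)*5) (not simplifiable)
  at LRRL: (7+8) (SIMPLIFIABLE)
  at R: ((((2*a)+4)+(1+z))*(((6+b)+z)+((x*8)+(z+5)))) (not simplifiable)
  at RL: (((2*a)+4)+(1+z)) (not simplifiable)
  at RLL: ((2*a)+4) (not simplifiable)
  at RLLL: (2*a) (not simplifiable)
  at RLR: (1+z) (not simplifiable)
  at RR: (((6+b)+z)+((x*8)+(z+5))) (not simplifiable)
  at RRL: ((6+b)+z) (not simplifiable)
  at RRLL: (6+b) (not simplifiable)
  at RRR: ((x*8)+(z+5)) (not simplifiable)
  at RRRL: (x*8) (not simplifiable)
  at RRRR: (z+5) (not simplifiable)
Found simplifiable subexpr at path LLRR: (5*9)
One SIMPLIFY step would give: (((3*((4+y)+45))+(((b*4)*y)*((7+8)*5)))*((((2*a)+4)+(1+z))*(((6+b)+z)+((x*8)+(z+5)))))
-> NOT in normal form.

Answer: no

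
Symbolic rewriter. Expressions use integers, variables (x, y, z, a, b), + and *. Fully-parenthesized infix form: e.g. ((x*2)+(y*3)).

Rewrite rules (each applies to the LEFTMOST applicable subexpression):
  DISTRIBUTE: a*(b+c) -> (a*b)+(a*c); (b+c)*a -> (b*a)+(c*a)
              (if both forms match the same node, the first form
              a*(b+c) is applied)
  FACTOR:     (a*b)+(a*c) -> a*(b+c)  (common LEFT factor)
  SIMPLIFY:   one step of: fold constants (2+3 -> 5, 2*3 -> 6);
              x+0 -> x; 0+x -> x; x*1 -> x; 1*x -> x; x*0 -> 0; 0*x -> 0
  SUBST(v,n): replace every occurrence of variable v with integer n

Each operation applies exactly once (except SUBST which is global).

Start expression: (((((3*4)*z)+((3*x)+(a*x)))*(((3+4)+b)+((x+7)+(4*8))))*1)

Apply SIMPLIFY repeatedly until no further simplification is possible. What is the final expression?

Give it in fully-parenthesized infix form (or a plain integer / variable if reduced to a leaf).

Answer: (((12*z)+((3*x)+(a*x)))*((7+b)+((x+7)+32)))

Derivation:
Start: (((((3*4)*z)+((3*x)+(a*x)))*(((3+4)+b)+((x+7)+(4*8))))*1)
Step 1: at root: (((((3*4)*z)+((3*x)+(a*x)))*(((3+4)+b)+((x+7)+(4*8))))*1) -> ((((3*4)*z)+((3*x)+(a*x)))*(((3+4)+b)+((x+7)+(4*8)))); overall: (((((3*4)*z)+((3*x)+(a*x)))*(((3+4)+b)+((x+7)+(4*8))))*1) -> ((((3*4)*z)+((3*x)+(a*x)))*(((3+4)+b)+((x+7)+(4*8))))
Step 2: at LLL: (3*4) -> 12; overall: ((((3*4)*z)+((3*x)+(a*x)))*(((3+4)+b)+((x+7)+(4*8)))) -> (((12*z)+((3*x)+(a*x)))*(((3+4)+b)+((x+7)+(4*8))))
Step 3: at RLL: (3+4) -> 7; overall: (((12*z)+((3*x)+(a*x)))*(((3+4)+b)+((x+7)+(4*8)))) -> (((12*z)+((3*x)+(a*x)))*((7+b)+((x+7)+(4*8))))
Step 4: at RRR: (4*8) -> 32; overall: (((12*z)+((3*x)+(a*x)))*((7+b)+((x+7)+(4*8)))) -> (((12*z)+((3*x)+(a*x)))*((7+b)+((x+7)+32)))
Fixed point: (((12*z)+((3*x)+(a*x)))*((7+b)+((x+7)+32)))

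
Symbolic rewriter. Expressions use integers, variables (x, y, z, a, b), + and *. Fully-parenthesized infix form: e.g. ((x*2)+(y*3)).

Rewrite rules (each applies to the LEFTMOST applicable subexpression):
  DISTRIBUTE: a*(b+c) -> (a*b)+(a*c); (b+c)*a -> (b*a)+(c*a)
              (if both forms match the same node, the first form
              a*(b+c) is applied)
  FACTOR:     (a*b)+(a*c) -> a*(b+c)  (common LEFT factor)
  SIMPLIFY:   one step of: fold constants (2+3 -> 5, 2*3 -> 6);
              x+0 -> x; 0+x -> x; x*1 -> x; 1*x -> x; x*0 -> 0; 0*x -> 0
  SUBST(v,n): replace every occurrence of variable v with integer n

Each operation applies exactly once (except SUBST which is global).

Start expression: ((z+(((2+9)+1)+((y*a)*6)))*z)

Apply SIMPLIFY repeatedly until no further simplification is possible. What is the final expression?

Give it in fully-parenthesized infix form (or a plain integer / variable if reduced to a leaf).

Answer: ((z+(12+((y*a)*6)))*z)

Derivation:
Start: ((z+(((2+9)+1)+((y*a)*6)))*z)
Step 1: at LRLL: (2+9) -> 11; overall: ((z+(((2+9)+1)+((y*a)*6)))*z) -> ((z+((11+1)+((y*a)*6)))*z)
Step 2: at LRL: (11+1) -> 12; overall: ((z+((11+1)+((y*a)*6)))*z) -> ((z+(12+((y*a)*6)))*z)
Fixed point: ((z+(12+((y*a)*6)))*z)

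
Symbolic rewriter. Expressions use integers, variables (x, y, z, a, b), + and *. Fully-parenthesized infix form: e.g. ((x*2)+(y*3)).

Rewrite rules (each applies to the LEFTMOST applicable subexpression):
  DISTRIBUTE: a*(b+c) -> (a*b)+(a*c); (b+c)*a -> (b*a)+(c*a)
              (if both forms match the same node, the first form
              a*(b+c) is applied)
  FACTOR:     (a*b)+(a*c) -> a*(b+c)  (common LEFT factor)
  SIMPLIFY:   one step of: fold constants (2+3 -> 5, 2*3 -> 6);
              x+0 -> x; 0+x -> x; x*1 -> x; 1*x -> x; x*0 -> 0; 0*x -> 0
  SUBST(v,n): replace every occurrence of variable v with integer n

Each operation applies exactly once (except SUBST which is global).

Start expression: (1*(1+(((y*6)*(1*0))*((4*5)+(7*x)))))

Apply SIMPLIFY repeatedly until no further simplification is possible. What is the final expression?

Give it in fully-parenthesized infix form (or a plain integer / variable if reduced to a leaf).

Start: (1*(1+(((y*6)*(1*0))*((4*5)+(7*x)))))
Step 1: at root: (1*(1+(((y*6)*(1*0))*((4*5)+(7*x))))) -> (1+(((y*6)*(1*0))*((4*5)+(7*x)))); overall: (1*(1+(((y*6)*(1*0))*((4*5)+(7*x))))) -> (1+(((y*6)*(1*0))*((4*5)+(7*x))))
Step 2: at RLR: (1*0) -> 0; overall: (1+(((y*6)*(1*0))*((4*5)+(7*x)))) -> (1+(((y*6)*0)*((4*5)+(7*x))))
Step 3: at RL: ((y*6)*0) -> 0; overall: (1+(((y*6)*0)*((4*5)+(7*x)))) -> (1+(0*((4*5)+(7*x))))
Step 4: at R: (0*((4*5)+(7*x))) -> 0; overall: (1+(0*((4*5)+(7*x)))) -> (1+0)
Step 5: at root: (1+0) -> 1; overall: (1+0) -> 1
Fixed point: 1

Answer: 1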